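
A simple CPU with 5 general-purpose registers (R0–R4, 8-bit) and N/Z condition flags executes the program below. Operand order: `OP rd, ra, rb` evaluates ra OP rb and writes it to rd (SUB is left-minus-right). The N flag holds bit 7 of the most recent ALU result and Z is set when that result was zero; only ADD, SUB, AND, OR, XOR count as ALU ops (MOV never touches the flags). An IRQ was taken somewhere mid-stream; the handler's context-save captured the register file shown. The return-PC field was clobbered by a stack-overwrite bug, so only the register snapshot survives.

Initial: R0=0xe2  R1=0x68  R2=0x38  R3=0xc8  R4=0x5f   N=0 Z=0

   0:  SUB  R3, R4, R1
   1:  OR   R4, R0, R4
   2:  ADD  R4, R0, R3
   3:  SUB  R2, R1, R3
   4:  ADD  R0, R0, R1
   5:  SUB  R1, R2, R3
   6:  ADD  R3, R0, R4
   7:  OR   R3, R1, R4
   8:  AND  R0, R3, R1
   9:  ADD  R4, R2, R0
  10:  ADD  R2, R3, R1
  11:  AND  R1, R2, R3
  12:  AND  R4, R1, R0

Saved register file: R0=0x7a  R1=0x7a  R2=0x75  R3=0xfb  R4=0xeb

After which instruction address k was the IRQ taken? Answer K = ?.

after  0: R0=0xe2 R1=0x68 R2=0x38 R3=0xf7 R4=0x5f  N=1 Z=0
after  1: R0=0xe2 R1=0x68 R2=0x38 R3=0xf7 R4=0xff  N=1 Z=0
after  2: R0=0xe2 R1=0x68 R2=0x38 R3=0xf7 R4=0xd9  N=1 Z=0
after  3: R0=0xe2 R1=0x68 R2=0x71 R3=0xf7 R4=0xd9  N=0 Z=0
after  4: R0=0x4a R1=0x68 R2=0x71 R3=0xf7 R4=0xd9  N=0 Z=0
after  5: R0=0x4a R1=0x7a R2=0x71 R3=0xf7 R4=0xd9  N=0 Z=0
after  6: R0=0x4a R1=0x7a R2=0x71 R3=0x23 R4=0xd9  N=0 Z=0
after  7: R0=0x4a R1=0x7a R2=0x71 R3=0xfb R4=0xd9  N=1 Z=0
after  8: R0=0x7a R1=0x7a R2=0x71 R3=0xfb R4=0xd9  N=0 Z=0
after  9: R0=0x7a R1=0x7a R2=0x71 R3=0xfb R4=0xeb  N=1 Z=0
after 10: R0=0x7a R1=0x7a R2=0x75 R3=0xfb R4=0xeb  N=0 Z=0
-- IRQ taken; context saved, return-PC = 11 --

K = 10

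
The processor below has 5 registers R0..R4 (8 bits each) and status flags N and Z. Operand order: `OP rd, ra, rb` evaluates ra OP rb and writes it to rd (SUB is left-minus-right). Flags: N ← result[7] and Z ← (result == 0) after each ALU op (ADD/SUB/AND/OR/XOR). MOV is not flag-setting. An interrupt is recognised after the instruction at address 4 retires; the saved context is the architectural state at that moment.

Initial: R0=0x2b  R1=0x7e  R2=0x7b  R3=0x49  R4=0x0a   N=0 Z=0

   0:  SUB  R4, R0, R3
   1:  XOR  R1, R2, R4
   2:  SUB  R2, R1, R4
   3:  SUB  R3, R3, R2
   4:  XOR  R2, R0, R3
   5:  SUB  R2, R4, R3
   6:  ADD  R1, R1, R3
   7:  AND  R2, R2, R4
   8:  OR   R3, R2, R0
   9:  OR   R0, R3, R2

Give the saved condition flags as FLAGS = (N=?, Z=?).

FLAGS = (N=1, Z=0)

after  0: R0=0x2b R1=0x7e R2=0x7b R3=0x49 R4=0xe2  N=1 Z=0
after  1: R0=0x2b R1=0x99 R2=0x7b R3=0x49 R4=0xe2  N=1 Z=0
after  2: R0=0x2b R1=0x99 R2=0xb7 R3=0x49 R4=0xe2  N=1 Z=0
after  3: R0=0x2b R1=0x99 R2=0xb7 R3=0x92 R4=0xe2  N=1 Z=0
after  4: R0=0x2b R1=0x99 R2=0xb9 R3=0x92 R4=0xe2  N=1 Z=0
-- IRQ taken; context saved, return-PC = 5 --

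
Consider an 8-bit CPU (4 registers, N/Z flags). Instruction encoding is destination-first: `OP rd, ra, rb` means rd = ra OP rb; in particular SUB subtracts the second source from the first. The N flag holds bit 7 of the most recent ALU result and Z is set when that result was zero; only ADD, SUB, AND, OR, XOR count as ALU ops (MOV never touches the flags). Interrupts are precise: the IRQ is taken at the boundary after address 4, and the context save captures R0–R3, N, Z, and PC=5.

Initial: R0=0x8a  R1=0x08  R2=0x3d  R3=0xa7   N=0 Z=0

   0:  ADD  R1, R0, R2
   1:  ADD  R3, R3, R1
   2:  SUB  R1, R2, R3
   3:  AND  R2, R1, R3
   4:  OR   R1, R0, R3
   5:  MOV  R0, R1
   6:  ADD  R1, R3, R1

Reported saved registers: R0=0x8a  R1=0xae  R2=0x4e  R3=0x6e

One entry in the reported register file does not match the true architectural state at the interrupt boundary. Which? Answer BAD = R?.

BAD = R1

after  0: R0=0x8a R1=0xc7 R2=0x3d R3=0xa7  N=1 Z=0
after  1: R0=0x8a R1=0xc7 R2=0x3d R3=0x6e  N=0 Z=0
after  2: R0=0x8a R1=0xcf R2=0x3d R3=0x6e  N=1 Z=0
after  3: R0=0x8a R1=0xcf R2=0x4e R3=0x6e  N=0 Z=0
after  4: R0=0x8a R1=0xee R2=0x4e R3=0x6e  N=1 Z=0
-- IRQ taken; context saved, return-PC = 5 --
mismatch: R1: reported 0xae vs actual 0xee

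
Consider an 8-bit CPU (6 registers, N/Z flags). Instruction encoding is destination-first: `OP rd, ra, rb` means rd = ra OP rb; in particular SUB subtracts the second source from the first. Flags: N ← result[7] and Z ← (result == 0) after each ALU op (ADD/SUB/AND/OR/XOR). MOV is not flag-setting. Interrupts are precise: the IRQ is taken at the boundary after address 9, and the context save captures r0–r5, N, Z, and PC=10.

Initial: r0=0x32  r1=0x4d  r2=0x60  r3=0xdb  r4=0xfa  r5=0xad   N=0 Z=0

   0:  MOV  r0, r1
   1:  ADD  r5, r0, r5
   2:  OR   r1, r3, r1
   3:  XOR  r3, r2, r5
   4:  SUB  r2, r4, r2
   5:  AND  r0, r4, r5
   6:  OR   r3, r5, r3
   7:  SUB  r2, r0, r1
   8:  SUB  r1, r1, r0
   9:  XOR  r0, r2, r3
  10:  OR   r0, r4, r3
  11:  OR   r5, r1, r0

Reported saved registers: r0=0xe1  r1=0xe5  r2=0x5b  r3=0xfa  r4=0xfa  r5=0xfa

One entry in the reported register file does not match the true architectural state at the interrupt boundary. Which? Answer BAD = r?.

BAD = r2

after  0: r0=0x4d r1=0x4d r2=0x60 r3=0xdb r4=0xfa r5=0xad  N=0 Z=0
after  1: r0=0x4d r1=0x4d r2=0x60 r3=0xdb r4=0xfa r5=0xfa  N=1 Z=0
after  2: r0=0x4d r1=0xdf r2=0x60 r3=0xdb r4=0xfa r5=0xfa  N=1 Z=0
after  3: r0=0x4d r1=0xdf r2=0x60 r3=0x9a r4=0xfa r5=0xfa  N=1 Z=0
after  4: r0=0x4d r1=0xdf r2=0x9a r3=0x9a r4=0xfa r5=0xfa  N=1 Z=0
after  5: r0=0xfa r1=0xdf r2=0x9a r3=0x9a r4=0xfa r5=0xfa  N=1 Z=0
after  6: r0=0xfa r1=0xdf r2=0x9a r3=0xfa r4=0xfa r5=0xfa  N=1 Z=0
after  7: r0=0xfa r1=0xdf r2=0x1b r3=0xfa r4=0xfa r5=0xfa  N=0 Z=0
after  8: r0=0xfa r1=0xe5 r2=0x1b r3=0xfa r4=0xfa r5=0xfa  N=1 Z=0
after  9: r0=0xe1 r1=0xe5 r2=0x1b r3=0xfa r4=0xfa r5=0xfa  N=1 Z=0
-- IRQ taken; context saved, return-PC = 10 --
mismatch: r2: reported 0x5b vs actual 0x1b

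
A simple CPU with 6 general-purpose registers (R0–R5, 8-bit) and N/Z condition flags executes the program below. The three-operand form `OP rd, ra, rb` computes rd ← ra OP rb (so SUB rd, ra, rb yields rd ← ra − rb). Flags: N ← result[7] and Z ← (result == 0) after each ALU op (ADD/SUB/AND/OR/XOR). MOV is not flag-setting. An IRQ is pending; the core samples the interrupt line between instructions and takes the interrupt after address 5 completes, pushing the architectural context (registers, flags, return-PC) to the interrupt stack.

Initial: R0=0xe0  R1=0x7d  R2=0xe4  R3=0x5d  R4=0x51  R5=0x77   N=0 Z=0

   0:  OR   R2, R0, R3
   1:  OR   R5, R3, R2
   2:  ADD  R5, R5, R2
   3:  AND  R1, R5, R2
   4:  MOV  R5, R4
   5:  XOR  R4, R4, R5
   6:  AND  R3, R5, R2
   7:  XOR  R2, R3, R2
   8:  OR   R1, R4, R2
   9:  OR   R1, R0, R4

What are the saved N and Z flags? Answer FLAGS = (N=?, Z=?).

after  0: R0=0xe0 R1=0x7d R2=0xfd R3=0x5d R4=0x51 R5=0x77  N=1 Z=0
after  1: R0=0xe0 R1=0x7d R2=0xfd R3=0x5d R4=0x51 R5=0xfd  N=1 Z=0
after  2: R0=0xe0 R1=0x7d R2=0xfd R3=0x5d R4=0x51 R5=0xfa  N=1 Z=0
after  3: R0=0xe0 R1=0xf8 R2=0xfd R3=0x5d R4=0x51 R5=0xfa  N=1 Z=0
after  4: R0=0xe0 R1=0xf8 R2=0xfd R3=0x5d R4=0x51 R5=0x51  N=1 Z=0
after  5: R0=0xe0 R1=0xf8 R2=0xfd R3=0x5d R4=0x00 R5=0x51  N=0 Z=1
-- IRQ taken; context saved, return-PC = 6 --

FLAGS = (N=0, Z=1)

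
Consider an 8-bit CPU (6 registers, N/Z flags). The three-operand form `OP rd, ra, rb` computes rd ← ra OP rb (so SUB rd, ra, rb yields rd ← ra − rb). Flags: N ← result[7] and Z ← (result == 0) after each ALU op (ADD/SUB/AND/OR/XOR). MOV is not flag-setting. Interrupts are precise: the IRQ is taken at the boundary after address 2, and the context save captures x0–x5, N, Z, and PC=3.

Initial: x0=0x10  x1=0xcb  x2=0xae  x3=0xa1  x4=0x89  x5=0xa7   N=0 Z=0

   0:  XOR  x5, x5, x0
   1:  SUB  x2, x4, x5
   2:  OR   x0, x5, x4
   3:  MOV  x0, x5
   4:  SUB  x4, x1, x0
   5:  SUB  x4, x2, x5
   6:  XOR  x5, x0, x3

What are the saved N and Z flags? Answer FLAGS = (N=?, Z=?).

after  0: x0=0x10 x1=0xcb x2=0xae x3=0xa1 x4=0x89 x5=0xb7  N=1 Z=0
after  1: x0=0x10 x1=0xcb x2=0xd2 x3=0xa1 x4=0x89 x5=0xb7  N=1 Z=0
after  2: x0=0xbf x1=0xcb x2=0xd2 x3=0xa1 x4=0x89 x5=0xb7  N=1 Z=0
-- IRQ taken; context saved, return-PC = 3 --

FLAGS = (N=1, Z=0)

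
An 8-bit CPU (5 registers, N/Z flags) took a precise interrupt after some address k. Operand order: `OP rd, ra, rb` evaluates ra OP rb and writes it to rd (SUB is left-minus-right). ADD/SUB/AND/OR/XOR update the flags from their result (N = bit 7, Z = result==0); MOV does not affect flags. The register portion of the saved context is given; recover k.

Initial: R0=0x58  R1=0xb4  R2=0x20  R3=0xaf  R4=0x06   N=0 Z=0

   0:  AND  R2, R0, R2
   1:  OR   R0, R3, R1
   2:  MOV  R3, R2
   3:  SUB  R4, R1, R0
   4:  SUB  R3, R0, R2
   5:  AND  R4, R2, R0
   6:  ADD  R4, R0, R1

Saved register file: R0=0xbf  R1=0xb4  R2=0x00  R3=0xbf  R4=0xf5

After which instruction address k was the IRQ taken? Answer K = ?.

after  0: R0=0x58 R1=0xb4 R2=0x00 R3=0xaf R4=0x06  N=0 Z=1
after  1: R0=0xbf R1=0xb4 R2=0x00 R3=0xaf R4=0x06  N=1 Z=0
after  2: R0=0xbf R1=0xb4 R2=0x00 R3=0x00 R4=0x06  N=1 Z=0
after  3: R0=0xbf R1=0xb4 R2=0x00 R3=0x00 R4=0xf5  N=1 Z=0
after  4: R0=0xbf R1=0xb4 R2=0x00 R3=0xbf R4=0xf5  N=1 Z=0
-- IRQ taken; context saved, return-PC = 5 --

K = 4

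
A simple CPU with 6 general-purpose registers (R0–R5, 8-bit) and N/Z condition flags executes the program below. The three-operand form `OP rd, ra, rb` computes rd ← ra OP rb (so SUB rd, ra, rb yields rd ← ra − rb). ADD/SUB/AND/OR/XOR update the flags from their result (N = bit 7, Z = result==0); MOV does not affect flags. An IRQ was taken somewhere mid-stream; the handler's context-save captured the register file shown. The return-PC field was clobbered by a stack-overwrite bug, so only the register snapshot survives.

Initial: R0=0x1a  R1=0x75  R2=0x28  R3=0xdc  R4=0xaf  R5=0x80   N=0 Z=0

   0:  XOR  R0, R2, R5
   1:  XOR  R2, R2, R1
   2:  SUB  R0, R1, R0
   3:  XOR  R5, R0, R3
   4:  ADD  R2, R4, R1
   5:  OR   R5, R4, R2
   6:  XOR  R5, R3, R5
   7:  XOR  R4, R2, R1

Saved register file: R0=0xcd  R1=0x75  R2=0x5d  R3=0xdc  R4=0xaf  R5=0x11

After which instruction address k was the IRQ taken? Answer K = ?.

after  0: R0=0xa8 R1=0x75 R2=0x28 R3=0xdc R4=0xaf R5=0x80  N=1 Z=0
after  1: R0=0xa8 R1=0x75 R2=0x5d R3=0xdc R4=0xaf R5=0x80  N=0 Z=0
after  2: R0=0xcd R1=0x75 R2=0x5d R3=0xdc R4=0xaf R5=0x80  N=1 Z=0
after  3: R0=0xcd R1=0x75 R2=0x5d R3=0xdc R4=0xaf R5=0x11  N=0 Z=0
-- IRQ taken; context saved, return-PC = 4 --

K = 3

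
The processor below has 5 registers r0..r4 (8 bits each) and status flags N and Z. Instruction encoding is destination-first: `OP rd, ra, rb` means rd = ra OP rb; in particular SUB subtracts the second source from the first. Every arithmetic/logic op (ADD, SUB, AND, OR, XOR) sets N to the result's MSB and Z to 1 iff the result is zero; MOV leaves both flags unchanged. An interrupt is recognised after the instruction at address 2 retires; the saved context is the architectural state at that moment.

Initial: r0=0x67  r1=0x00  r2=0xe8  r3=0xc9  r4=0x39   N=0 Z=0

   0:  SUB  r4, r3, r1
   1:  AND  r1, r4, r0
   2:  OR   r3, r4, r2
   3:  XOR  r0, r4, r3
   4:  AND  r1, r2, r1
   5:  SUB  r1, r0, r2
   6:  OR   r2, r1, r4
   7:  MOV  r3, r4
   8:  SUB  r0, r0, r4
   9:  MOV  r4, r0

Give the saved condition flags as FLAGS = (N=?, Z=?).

after  0: r0=0x67 r1=0x00 r2=0xe8 r3=0xc9 r4=0xc9  N=1 Z=0
after  1: r0=0x67 r1=0x41 r2=0xe8 r3=0xc9 r4=0xc9  N=0 Z=0
after  2: r0=0x67 r1=0x41 r2=0xe8 r3=0xe9 r4=0xc9  N=1 Z=0
-- IRQ taken; context saved, return-PC = 3 --

FLAGS = (N=1, Z=0)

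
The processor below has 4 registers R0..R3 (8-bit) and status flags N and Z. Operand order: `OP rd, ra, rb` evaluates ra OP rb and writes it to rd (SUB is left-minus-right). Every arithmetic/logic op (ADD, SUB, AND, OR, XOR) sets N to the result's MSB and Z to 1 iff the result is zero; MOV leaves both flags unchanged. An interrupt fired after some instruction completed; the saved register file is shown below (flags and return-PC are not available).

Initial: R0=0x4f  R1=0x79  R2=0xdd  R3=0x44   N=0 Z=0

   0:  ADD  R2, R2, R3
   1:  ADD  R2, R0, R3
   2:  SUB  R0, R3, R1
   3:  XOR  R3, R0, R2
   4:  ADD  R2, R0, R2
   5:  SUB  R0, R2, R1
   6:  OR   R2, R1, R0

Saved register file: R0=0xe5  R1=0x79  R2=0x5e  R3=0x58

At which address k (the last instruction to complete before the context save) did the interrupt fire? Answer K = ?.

after  0: R0=0x4f R1=0x79 R2=0x21 R3=0x44  N=0 Z=0
after  1: R0=0x4f R1=0x79 R2=0x93 R3=0x44  N=1 Z=0
after  2: R0=0xcb R1=0x79 R2=0x93 R3=0x44  N=1 Z=0
after  3: R0=0xcb R1=0x79 R2=0x93 R3=0x58  N=0 Z=0
after  4: R0=0xcb R1=0x79 R2=0x5e R3=0x58  N=0 Z=0
after  5: R0=0xe5 R1=0x79 R2=0x5e R3=0x58  N=1 Z=0
-- IRQ taken; context saved, return-PC = 6 --

K = 5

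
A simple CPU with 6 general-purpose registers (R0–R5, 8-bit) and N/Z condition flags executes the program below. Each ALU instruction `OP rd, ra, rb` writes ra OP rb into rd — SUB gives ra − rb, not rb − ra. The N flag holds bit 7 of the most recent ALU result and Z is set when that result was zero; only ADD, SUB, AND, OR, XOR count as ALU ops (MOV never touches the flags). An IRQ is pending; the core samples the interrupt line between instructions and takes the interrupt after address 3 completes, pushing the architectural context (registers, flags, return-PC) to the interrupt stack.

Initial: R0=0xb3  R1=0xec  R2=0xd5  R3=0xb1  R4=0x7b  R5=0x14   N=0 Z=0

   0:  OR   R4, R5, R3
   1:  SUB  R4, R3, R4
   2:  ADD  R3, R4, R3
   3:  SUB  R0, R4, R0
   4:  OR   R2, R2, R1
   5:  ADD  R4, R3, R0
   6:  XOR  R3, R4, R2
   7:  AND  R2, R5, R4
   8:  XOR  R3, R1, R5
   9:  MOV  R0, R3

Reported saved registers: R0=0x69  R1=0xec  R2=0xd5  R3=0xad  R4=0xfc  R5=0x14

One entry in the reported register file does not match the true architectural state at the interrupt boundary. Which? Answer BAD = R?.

after  0: R0=0xb3 R1=0xec R2=0xd5 R3=0xb1 R4=0xb5 R5=0x14  N=1 Z=0
after  1: R0=0xb3 R1=0xec R2=0xd5 R3=0xb1 R4=0xfc R5=0x14  N=1 Z=0
after  2: R0=0xb3 R1=0xec R2=0xd5 R3=0xad R4=0xfc R5=0x14  N=1 Z=0
after  3: R0=0x49 R1=0xec R2=0xd5 R3=0xad R4=0xfc R5=0x14  N=0 Z=0
-- IRQ taken; context saved, return-PC = 4 --
mismatch: R0: reported 0x69 vs actual 0x49

BAD = R0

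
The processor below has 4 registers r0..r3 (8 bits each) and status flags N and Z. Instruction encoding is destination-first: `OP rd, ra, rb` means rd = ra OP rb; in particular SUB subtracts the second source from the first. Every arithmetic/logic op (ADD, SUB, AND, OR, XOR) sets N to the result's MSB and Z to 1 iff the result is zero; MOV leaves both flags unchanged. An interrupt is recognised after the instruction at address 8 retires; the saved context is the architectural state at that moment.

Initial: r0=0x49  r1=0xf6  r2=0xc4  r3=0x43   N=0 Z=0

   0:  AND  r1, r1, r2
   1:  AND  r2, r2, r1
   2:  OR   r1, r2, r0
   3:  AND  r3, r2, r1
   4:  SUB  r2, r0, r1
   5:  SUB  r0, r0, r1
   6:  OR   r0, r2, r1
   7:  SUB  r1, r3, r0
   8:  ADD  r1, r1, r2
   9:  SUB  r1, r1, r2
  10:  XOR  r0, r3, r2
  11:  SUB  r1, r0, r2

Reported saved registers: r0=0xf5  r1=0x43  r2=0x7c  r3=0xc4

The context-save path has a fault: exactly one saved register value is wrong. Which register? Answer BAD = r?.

BAD = r0

after  0: r0=0x49 r1=0xc4 r2=0xc4 r3=0x43  N=1 Z=0
after  1: r0=0x49 r1=0xc4 r2=0xc4 r3=0x43  N=1 Z=0
after  2: r0=0x49 r1=0xcd r2=0xc4 r3=0x43  N=1 Z=0
after  3: r0=0x49 r1=0xcd r2=0xc4 r3=0xc4  N=1 Z=0
after  4: r0=0x49 r1=0xcd r2=0x7c r3=0xc4  N=0 Z=0
after  5: r0=0x7c r1=0xcd r2=0x7c r3=0xc4  N=0 Z=0
after  6: r0=0xfd r1=0xcd r2=0x7c r3=0xc4  N=1 Z=0
after  7: r0=0xfd r1=0xc7 r2=0x7c r3=0xc4  N=1 Z=0
after  8: r0=0xfd r1=0x43 r2=0x7c r3=0xc4  N=0 Z=0
-- IRQ taken; context saved, return-PC = 9 --
mismatch: r0: reported 0xf5 vs actual 0xfd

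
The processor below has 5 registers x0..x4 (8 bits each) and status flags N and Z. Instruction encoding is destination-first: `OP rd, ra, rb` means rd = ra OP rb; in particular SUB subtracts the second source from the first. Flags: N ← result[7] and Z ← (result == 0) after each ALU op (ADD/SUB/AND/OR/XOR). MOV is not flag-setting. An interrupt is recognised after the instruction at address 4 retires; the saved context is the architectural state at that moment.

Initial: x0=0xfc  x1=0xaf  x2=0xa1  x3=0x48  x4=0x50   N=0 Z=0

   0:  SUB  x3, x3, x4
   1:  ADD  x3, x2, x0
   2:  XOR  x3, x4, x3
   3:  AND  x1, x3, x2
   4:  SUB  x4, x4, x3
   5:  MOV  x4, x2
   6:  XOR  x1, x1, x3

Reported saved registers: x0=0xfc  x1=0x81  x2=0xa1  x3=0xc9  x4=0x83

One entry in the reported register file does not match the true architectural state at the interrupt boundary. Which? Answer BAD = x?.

BAD = x3

after  0: x0=0xfc x1=0xaf x2=0xa1 x3=0xf8 x4=0x50  N=1 Z=0
after  1: x0=0xfc x1=0xaf x2=0xa1 x3=0x9d x4=0x50  N=1 Z=0
after  2: x0=0xfc x1=0xaf x2=0xa1 x3=0xcd x4=0x50  N=1 Z=0
after  3: x0=0xfc x1=0x81 x2=0xa1 x3=0xcd x4=0x50  N=1 Z=0
after  4: x0=0xfc x1=0x81 x2=0xa1 x3=0xcd x4=0x83  N=1 Z=0
-- IRQ taken; context saved, return-PC = 5 --
mismatch: x3: reported 0xc9 vs actual 0xcd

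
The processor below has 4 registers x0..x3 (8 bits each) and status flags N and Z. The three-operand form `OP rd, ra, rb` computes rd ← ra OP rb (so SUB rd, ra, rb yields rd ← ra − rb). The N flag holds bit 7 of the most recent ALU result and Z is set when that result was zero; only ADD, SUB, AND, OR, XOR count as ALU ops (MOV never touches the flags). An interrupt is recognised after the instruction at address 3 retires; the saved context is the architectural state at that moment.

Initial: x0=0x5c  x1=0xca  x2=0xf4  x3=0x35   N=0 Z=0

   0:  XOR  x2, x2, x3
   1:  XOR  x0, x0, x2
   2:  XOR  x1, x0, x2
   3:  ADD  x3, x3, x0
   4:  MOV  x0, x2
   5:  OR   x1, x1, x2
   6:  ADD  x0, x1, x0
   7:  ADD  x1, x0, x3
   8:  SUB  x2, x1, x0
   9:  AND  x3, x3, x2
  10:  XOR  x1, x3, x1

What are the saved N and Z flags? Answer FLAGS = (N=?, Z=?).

FLAGS = (N=1, Z=0)

after  0: x0=0x5c x1=0xca x2=0xc1 x3=0x35  N=1 Z=0
after  1: x0=0x9d x1=0xca x2=0xc1 x3=0x35  N=1 Z=0
after  2: x0=0x9d x1=0x5c x2=0xc1 x3=0x35  N=0 Z=0
after  3: x0=0x9d x1=0x5c x2=0xc1 x3=0xd2  N=1 Z=0
-- IRQ taken; context saved, return-PC = 4 --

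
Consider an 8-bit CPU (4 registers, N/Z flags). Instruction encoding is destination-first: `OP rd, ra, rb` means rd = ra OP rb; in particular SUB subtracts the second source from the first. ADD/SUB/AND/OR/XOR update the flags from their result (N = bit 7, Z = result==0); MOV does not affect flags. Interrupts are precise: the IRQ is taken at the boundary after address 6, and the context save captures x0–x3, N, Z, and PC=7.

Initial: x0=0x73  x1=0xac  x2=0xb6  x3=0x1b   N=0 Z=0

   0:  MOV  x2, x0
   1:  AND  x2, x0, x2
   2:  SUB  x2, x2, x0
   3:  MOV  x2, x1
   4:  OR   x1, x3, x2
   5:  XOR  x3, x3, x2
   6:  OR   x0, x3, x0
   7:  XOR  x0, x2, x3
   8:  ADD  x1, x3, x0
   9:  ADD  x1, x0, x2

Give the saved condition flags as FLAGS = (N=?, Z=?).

FLAGS = (N=1, Z=0)

after  0: x0=0x73 x1=0xac x2=0x73 x3=0x1b  N=0 Z=0
after  1: x0=0x73 x1=0xac x2=0x73 x3=0x1b  N=0 Z=0
after  2: x0=0x73 x1=0xac x2=0x00 x3=0x1b  N=0 Z=1
after  3: x0=0x73 x1=0xac x2=0xac x3=0x1b  N=0 Z=1
after  4: x0=0x73 x1=0xbf x2=0xac x3=0x1b  N=1 Z=0
after  5: x0=0x73 x1=0xbf x2=0xac x3=0xb7  N=1 Z=0
after  6: x0=0xf7 x1=0xbf x2=0xac x3=0xb7  N=1 Z=0
-- IRQ taken; context saved, return-PC = 7 --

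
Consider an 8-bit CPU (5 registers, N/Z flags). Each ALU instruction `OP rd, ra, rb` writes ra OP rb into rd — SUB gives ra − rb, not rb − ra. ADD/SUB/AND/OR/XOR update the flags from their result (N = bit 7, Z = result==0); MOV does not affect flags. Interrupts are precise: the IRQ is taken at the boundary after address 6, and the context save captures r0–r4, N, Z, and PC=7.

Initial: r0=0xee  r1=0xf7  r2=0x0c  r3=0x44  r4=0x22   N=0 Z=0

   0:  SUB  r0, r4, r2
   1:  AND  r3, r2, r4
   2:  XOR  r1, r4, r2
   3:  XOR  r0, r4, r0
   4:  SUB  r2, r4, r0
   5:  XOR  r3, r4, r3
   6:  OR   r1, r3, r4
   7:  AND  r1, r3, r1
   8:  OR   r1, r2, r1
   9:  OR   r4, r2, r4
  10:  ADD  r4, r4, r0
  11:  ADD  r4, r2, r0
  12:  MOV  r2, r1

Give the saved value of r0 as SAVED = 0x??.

after  0: r0=0x16 r1=0xf7 r2=0x0c r3=0x44 r4=0x22  N=0 Z=0
after  1: r0=0x16 r1=0xf7 r2=0x0c r3=0x00 r4=0x22  N=0 Z=1
after  2: r0=0x16 r1=0x2e r2=0x0c r3=0x00 r4=0x22  N=0 Z=0
after  3: r0=0x34 r1=0x2e r2=0x0c r3=0x00 r4=0x22  N=0 Z=0
after  4: r0=0x34 r1=0x2e r2=0xee r3=0x00 r4=0x22  N=1 Z=0
after  5: r0=0x34 r1=0x2e r2=0xee r3=0x22 r4=0x22  N=0 Z=0
after  6: r0=0x34 r1=0x22 r2=0xee r3=0x22 r4=0x22  N=0 Z=0
-- IRQ taken; context saved, return-PC = 7 --

SAVED = 0x34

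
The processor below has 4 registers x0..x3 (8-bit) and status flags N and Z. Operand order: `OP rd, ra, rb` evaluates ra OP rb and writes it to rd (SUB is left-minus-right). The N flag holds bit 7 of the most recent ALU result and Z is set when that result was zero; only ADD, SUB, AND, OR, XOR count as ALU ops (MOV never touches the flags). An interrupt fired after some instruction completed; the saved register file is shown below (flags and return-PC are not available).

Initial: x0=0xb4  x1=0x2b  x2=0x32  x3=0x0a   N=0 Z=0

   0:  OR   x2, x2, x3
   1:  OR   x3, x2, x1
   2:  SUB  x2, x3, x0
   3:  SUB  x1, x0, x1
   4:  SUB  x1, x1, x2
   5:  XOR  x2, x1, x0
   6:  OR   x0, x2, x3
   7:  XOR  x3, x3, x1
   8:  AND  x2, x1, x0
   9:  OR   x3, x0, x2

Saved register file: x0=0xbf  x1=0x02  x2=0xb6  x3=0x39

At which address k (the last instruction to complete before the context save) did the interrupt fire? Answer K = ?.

K = 7

after  0: x0=0xb4 x1=0x2b x2=0x3a x3=0x0a  N=0 Z=0
after  1: x0=0xb4 x1=0x2b x2=0x3a x3=0x3b  N=0 Z=0
after  2: x0=0xb4 x1=0x2b x2=0x87 x3=0x3b  N=1 Z=0
after  3: x0=0xb4 x1=0x89 x2=0x87 x3=0x3b  N=1 Z=0
after  4: x0=0xb4 x1=0x02 x2=0x87 x3=0x3b  N=0 Z=0
after  5: x0=0xb4 x1=0x02 x2=0xb6 x3=0x3b  N=1 Z=0
after  6: x0=0xbf x1=0x02 x2=0xb6 x3=0x3b  N=1 Z=0
after  7: x0=0xbf x1=0x02 x2=0xb6 x3=0x39  N=0 Z=0
-- IRQ taken; context saved, return-PC = 8 --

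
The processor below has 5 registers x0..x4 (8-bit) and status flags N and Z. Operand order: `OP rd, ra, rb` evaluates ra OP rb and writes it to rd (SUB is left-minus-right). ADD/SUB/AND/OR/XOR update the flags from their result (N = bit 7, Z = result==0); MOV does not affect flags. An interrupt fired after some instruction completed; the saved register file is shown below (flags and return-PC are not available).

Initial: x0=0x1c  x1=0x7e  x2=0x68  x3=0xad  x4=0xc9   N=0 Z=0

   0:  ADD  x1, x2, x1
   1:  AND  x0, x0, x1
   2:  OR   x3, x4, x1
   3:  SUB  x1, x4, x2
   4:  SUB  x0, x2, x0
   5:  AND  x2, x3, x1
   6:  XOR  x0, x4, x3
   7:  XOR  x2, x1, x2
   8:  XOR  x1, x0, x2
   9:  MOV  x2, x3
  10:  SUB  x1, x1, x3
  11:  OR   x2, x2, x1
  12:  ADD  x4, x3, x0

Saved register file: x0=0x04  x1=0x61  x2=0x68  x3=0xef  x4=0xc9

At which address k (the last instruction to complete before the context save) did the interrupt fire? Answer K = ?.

K = 3

after  0: x0=0x1c x1=0xe6 x2=0x68 x3=0xad x4=0xc9  N=1 Z=0
after  1: x0=0x04 x1=0xe6 x2=0x68 x3=0xad x4=0xc9  N=0 Z=0
after  2: x0=0x04 x1=0xe6 x2=0x68 x3=0xef x4=0xc9  N=1 Z=0
after  3: x0=0x04 x1=0x61 x2=0x68 x3=0xef x4=0xc9  N=0 Z=0
-- IRQ taken; context saved, return-PC = 4 --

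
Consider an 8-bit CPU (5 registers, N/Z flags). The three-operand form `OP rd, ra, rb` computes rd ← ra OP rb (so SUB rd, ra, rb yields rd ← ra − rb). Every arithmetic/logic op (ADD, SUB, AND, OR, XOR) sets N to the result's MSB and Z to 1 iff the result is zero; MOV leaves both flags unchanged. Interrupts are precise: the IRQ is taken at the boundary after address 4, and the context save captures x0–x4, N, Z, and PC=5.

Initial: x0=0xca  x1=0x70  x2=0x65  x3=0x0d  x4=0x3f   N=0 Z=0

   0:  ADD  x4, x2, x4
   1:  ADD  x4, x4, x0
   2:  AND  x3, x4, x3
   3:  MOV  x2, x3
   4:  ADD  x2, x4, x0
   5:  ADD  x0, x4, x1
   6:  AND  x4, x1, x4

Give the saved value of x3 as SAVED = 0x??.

SAVED = 0x0c

after  0: x0=0xca x1=0x70 x2=0x65 x3=0x0d x4=0xa4  N=1 Z=0
after  1: x0=0xca x1=0x70 x2=0x65 x3=0x0d x4=0x6e  N=0 Z=0
after  2: x0=0xca x1=0x70 x2=0x65 x3=0x0c x4=0x6e  N=0 Z=0
after  3: x0=0xca x1=0x70 x2=0x0c x3=0x0c x4=0x6e  N=0 Z=0
after  4: x0=0xca x1=0x70 x2=0x38 x3=0x0c x4=0x6e  N=0 Z=0
-- IRQ taken; context saved, return-PC = 5 --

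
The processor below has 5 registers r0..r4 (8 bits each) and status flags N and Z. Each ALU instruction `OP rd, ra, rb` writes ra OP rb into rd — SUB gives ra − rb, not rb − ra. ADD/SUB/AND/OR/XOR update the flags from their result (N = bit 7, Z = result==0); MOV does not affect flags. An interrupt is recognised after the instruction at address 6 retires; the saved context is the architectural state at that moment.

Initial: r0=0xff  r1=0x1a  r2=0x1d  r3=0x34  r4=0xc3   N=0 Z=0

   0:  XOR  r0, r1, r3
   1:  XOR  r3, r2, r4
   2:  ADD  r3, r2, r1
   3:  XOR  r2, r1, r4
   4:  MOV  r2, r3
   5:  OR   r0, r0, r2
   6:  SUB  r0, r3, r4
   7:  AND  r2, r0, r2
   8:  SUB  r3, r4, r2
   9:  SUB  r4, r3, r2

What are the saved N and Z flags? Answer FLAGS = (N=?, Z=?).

FLAGS = (N=0, Z=0)

after  0: r0=0x2e r1=0x1a r2=0x1d r3=0x34 r4=0xc3  N=0 Z=0
after  1: r0=0x2e r1=0x1a r2=0x1d r3=0xde r4=0xc3  N=1 Z=0
after  2: r0=0x2e r1=0x1a r2=0x1d r3=0x37 r4=0xc3  N=0 Z=0
after  3: r0=0x2e r1=0x1a r2=0xd9 r3=0x37 r4=0xc3  N=1 Z=0
after  4: r0=0x2e r1=0x1a r2=0x37 r3=0x37 r4=0xc3  N=1 Z=0
after  5: r0=0x3f r1=0x1a r2=0x37 r3=0x37 r4=0xc3  N=0 Z=0
after  6: r0=0x74 r1=0x1a r2=0x37 r3=0x37 r4=0xc3  N=0 Z=0
-- IRQ taken; context saved, return-PC = 7 --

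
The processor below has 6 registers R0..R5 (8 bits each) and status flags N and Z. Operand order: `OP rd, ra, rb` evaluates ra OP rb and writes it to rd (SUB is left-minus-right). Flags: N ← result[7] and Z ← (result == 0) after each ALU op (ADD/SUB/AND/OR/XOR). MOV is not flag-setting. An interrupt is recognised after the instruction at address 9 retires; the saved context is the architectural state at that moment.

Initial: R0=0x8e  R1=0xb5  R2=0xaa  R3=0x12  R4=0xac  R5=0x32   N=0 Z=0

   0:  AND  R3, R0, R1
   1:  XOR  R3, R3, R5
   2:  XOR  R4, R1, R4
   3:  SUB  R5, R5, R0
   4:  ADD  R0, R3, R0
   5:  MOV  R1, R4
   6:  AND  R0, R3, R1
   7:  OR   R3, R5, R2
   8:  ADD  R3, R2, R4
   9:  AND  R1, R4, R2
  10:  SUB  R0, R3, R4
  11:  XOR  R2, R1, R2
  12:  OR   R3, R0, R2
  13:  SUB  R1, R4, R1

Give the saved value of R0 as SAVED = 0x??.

after  0: R0=0x8e R1=0xb5 R2=0xaa R3=0x84 R4=0xac R5=0x32  N=1 Z=0
after  1: R0=0x8e R1=0xb5 R2=0xaa R3=0xb6 R4=0xac R5=0x32  N=1 Z=0
after  2: R0=0x8e R1=0xb5 R2=0xaa R3=0xb6 R4=0x19 R5=0x32  N=0 Z=0
after  3: R0=0x8e R1=0xb5 R2=0xaa R3=0xb6 R4=0x19 R5=0xa4  N=1 Z=0
after  4: R0=0x44 R1=0xb5 R2=0xaa R3=0xb6 R4=0x19 R5=0xa4  N=0 Z=0
after  5: R0=0x44 R1=0x19 R2=0xaa R3=0xb6 R4=0x19 R5=0xa4  N=0 Z=0
after  6: R0=0x10 R1=0x19 R2=0xaa R3=0xb6 R4=0x19 R5=0xa4  N=0 Z=0
after  7: R0=0x10 R1=0x19 R2=0xaa R3=0xae R4=0x19 R5=0xa4  N=1 Z=0
after  8: R0=0x10 R1=0x19 R2=0xaa R3=0xc3 R4=0x19 R5=0xa4  N=1 Z=0
after  9: R0=0x10 R1=0x08 R2=0xaa R3=0xc3 R4=0x19 R5=0xa4  N=0 Z=0
-- IRQ taken; context saved, return-PC = 10 --

SAVED = 0x10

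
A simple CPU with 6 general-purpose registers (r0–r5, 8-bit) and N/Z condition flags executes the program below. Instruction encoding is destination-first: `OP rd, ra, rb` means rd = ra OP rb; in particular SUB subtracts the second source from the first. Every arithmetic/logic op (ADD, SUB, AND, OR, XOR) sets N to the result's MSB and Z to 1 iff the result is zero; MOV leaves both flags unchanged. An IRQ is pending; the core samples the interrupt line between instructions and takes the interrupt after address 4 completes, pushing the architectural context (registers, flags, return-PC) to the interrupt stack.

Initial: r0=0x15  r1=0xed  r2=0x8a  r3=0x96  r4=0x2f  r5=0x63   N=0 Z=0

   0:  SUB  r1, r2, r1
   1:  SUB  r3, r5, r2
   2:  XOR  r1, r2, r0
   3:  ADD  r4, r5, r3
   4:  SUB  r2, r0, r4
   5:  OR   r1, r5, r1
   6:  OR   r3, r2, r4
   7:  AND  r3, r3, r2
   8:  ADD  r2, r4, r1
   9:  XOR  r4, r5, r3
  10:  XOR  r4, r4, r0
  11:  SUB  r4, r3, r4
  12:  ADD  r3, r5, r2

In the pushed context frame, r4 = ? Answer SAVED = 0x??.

SAVED = 0x3c

after  0: r0=0x15 r1=0x9d r2=0x8a r3=0x96 r4=0x2f r5=0x63  N=1 Z=0
after  1: r0=0x15 r1=0x9d r2=0x8a r3=0xd9 r4=0x2f r5=0x63  N=1 Z=0
after  2: r0=0x15 r1=0x9f r2=0x8a r3=0xd9 r4=0x2f r5=0x63  N=1 Z=0
after  3: r0=0x15 r1=0x9f r2=0x8a r3=0xd9 r4=0x3c r5=0x63  N=0 Z=0
after  4: r0=0x15 r1=0x9f r2=0xd9 r3=0xd9 r4=0x3c r5=0x63  N=1 Z=0
-- IRQ taken; context saved, return-PC = 5 --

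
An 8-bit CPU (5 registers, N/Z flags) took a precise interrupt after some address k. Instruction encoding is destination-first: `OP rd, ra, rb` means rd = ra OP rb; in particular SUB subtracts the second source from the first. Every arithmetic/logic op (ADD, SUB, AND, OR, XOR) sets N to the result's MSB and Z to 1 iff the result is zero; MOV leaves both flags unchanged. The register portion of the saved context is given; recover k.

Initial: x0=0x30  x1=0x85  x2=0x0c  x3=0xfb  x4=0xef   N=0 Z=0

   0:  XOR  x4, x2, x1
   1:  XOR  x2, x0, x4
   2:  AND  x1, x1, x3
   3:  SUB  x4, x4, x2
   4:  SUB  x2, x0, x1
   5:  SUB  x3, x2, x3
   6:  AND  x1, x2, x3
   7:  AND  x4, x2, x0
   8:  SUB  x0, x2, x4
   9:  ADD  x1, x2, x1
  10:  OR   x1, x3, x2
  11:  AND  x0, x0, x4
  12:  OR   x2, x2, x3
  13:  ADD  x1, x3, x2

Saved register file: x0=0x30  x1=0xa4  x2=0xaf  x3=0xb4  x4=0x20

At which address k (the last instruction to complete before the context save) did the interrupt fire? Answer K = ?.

K = 7

after  0: x0=0x30 x1=0x85 x2=0x0c x3=0xfb x4=0x89  N=1 Z=0
after  1: x0=0x30 x1=0x85 x2=0xb9 x3=0xfb x4=0x89  N=1 Z=0
after  2: x0=0x30 x1=0x81 x2=0xb9 x3=0xfb x4=0x89  N=1 Z=0
after  3: x0=0x30 x1=0x81 x2=0xb9 x3=0xfb x4=0xd0  N=1 Z=0
after  4: x0=0x30 x1=0x81 x2=0xaf x3=0xfb x4=0xd0  N=1 Z=0
after  5: x0=0x30 x1=0x81 x2=0xaf x3=0xb4 x4=0xd0  N=1 Z=0
after  6: x0=0x30 x1=0xa4 x2=0xaf x3=0xb4 x4=0xd0  N=1 Z=0
after  7: x0=0x30 x1=0xa4 x2=0xaf x3=0xb4 x4=0x20  N=0 Z=0
-- IRQ taken; context saved, return-PC = 8 --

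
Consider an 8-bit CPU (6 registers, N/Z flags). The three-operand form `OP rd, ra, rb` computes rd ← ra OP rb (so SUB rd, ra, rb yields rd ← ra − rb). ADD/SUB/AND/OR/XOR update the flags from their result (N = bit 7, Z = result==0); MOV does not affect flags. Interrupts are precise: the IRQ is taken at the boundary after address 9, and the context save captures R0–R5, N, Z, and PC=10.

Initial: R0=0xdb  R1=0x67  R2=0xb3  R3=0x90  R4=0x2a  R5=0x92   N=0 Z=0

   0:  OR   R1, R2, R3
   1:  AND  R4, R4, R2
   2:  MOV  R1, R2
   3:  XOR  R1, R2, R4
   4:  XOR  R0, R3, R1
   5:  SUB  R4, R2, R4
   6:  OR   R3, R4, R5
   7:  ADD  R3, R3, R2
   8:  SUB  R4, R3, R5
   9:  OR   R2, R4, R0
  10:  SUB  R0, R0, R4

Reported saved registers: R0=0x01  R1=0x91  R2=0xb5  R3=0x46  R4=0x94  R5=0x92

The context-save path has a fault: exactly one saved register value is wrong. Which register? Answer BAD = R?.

BAD = R4

after  0: R0=0xdb R1=0xb3 R2=0xb3 R3=0x90 R4=0x2a R5=0x92  N=1 Z=0
after  1: R0=0xdb R1=0xb3 R2=0xb3 R3=0x90 R4=0x22 R5=0x92  N=0 Z=0
after  2: R0=0xdb R1=0xb3 R2=0xb3 R3=0x90 R4=0x22 R5=0x92  N=0 Z=0
after  3: R0=0xdb R1=0x91 R2=0xb3 R3=0x90 R4=0x22 R5=0x92  N=1 Z=0
after  4: R0=0x01 R1=0x91 R2=0xb3 R3=0x90 R4=0x22 R5=0x92  N=0 Z=0
after  5: R0=0x01 R1=0x91 R2=0xb3 R3=0x90 R4=0x91 R5=0x92  N=1 Z=0
after  6: R0=0x01 R1=0x91 R2=0xb3 R3=0x93 R4=0x91 R5=0x92  N=1 Z=0
after  7: R0=0x01 R1=0x91 R2=0xb3 R3=0x46 R4=0x91 R5=0x92  N=0 Z=0
after  8: R0=0x01 R1=0x91 R2=0xb3 R3=0x46 R4=0xb4 R5=0x92  N=1 Z=0
after  9: R0=0x01 R1=0x91 R2=0xb5 R3=0x46 R4=0xb4 R5=0x92  N=1 Z=0
-- IRQ taken; context saved, return-PC = 10 --
mismatch: R4: reported 0x94 vs actual 0xb4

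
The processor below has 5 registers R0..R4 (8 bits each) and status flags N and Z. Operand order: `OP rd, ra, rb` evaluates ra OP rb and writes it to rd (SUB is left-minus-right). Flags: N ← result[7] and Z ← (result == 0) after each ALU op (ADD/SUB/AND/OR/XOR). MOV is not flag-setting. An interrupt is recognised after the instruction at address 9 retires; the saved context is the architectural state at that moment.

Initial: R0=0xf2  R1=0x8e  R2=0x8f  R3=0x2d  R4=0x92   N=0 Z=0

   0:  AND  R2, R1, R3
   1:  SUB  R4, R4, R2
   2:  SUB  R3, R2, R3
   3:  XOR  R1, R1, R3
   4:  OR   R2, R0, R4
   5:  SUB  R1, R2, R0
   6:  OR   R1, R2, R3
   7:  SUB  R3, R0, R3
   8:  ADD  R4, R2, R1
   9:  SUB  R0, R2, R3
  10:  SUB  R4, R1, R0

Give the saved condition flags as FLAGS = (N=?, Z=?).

after  0: R0=0xf2 R1=0x8e R2=0x0c R3=0x2d R4=0x92  N=0 Z=0
after  1: R0=0xf2 R1=0x8e R2=0x0c R3=0x2d R4=0x86  N=1 Z=0
after  2: R0=0xf2 R1=0x8e R2=0x0c R3=0xdf R4=0x86  N=1 Z=0
after  3: R0=0xf2 R1=0x51 R2=0x0c R3=0xdf R4=0x86  N=0 Z=0
after  4: R0=0xf2 R1=0x51 R2=0xf6 R3=0xdf R4=0x86  N=1 Z=0
after  5: R0=0xf2 R1=0x04 R2=0xf6 R3=0xdf R4=0x86  N=0 Z=0
after  6: R0=0xf2 R1=0xff R2=0xf6 R3=0xdf R4=0x86  N=1 Z=0
after  7: R0=0xf2 R1=0xff R2=0xf6 R3=0x13 R4=0x86  N=0 Z=0
after  8: R0=0xf2 R1=0xff R2=0xf6 R3=0x13 R4=0xf5  N=1 Z=0
after  9: R0=0xe3 R1=0xff R2=0xf6 R3=0x13 R4=0xf5  N=1 Z=0
-- IRQ taken; context saved, return-PC = 10 --

FLAGS = (N=1, Z=0)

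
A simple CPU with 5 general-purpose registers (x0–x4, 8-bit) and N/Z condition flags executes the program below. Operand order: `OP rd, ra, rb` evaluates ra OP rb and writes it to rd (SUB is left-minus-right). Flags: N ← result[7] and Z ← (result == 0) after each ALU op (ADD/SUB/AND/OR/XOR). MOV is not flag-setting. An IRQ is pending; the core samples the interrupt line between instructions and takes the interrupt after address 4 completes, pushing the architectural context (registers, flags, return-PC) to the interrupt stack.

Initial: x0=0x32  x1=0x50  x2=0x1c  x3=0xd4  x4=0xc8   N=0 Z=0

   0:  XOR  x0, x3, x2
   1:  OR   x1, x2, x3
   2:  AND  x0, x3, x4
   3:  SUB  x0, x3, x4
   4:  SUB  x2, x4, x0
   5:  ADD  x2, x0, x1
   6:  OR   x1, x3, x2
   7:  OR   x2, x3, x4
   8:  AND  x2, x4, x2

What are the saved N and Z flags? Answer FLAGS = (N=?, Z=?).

FLAGS = (N=1, Z=0)

after  0: x0=0xc8 x1=0x50 x2=0x1c x3=0xd4 x4=0xc8  N=1 Z=0
after  1: x0=0xc8 x1=0xdc x2=0x1c x3=0xd4 x4=0xc8  N=1 Z=0
after  2: x0=0xc0 x1=0xdc x2=0x1c x3=0xd4 x4=0xc8  N=1 Z=0
after  3: x0=0x0c x1=0xdc x2=0x1c x3=0xd4 x4=0xc8  N=0 Z=0
after  4: x0=0x0c x1=0xdc x2=0xbc x3=0xd4 x4=0xc8  N=1 Z=0
-- IRQ taken; context saved, return-PC = 5 --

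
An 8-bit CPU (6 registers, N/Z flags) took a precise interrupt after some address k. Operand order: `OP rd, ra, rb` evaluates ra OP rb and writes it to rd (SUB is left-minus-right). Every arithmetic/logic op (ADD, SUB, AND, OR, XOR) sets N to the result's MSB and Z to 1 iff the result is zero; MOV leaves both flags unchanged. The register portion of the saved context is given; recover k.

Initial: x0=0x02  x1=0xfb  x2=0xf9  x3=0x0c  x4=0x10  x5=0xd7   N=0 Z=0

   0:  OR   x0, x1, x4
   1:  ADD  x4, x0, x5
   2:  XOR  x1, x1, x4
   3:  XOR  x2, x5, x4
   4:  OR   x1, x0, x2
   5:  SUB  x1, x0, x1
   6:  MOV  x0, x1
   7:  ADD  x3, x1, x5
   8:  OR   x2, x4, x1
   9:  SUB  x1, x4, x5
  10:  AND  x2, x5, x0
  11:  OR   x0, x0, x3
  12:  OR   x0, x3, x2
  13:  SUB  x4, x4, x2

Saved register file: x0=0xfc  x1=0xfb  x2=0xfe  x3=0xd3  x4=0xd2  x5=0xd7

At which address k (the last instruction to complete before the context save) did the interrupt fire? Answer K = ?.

after  0: x0=0xfb x1=0xfb x2=0xf9 x3=0x0c x4=0x10 x5=0xd7  N=1 Z=0
after  1: x0=0xfb x1=0xfb x2=0xf9 x3=0x0c x4=0xd2 x5=0xd7  N=1 Z=0
after  2: x0=0xfb x1=0x29 x2=0xf9 x3=0x0c x4=0xd2 x5=0xd7  N=0 Z=0
after  3: x0=0xfb x1=0x29 x2=0x05 x3=0x0c x4=0xd2 x5=0xd7  N=0 Z=0
after  4: x0=0xfb x1=0xff x2=0x05 x3=0x0c x4=0xd2 x5=0xd7  N=1 Z=0
after  5: x0=0xfb x1=0xfc x2=0x05 x3=0x0c x4=0xd2 x5=0xd7  N=1 Z=0
after  6: x0=0xfc x1=0xfc x2=0x05 x3=0x0c x4=0xd2 x5=0xd7  N=1 Z=0
after  7: x0=0xfc x1=0xfc x2=0x05 x3=0xd3 x4=0xd2 x5=0xd7  N=1 Z=0
after  8: x0=0xfc x1=0xfc x2=0xfe x3=0xd3 x4=0xd2 x5=0xd7  N=1 Z=0
after  9: x0=0xfc x1=0xfb x2=0xfe x3=0xd3 x4=0xd2 x5=0xd7  N=1 Z=0
-- IRQ taken; context saved, return-PC = 10 --

K = 9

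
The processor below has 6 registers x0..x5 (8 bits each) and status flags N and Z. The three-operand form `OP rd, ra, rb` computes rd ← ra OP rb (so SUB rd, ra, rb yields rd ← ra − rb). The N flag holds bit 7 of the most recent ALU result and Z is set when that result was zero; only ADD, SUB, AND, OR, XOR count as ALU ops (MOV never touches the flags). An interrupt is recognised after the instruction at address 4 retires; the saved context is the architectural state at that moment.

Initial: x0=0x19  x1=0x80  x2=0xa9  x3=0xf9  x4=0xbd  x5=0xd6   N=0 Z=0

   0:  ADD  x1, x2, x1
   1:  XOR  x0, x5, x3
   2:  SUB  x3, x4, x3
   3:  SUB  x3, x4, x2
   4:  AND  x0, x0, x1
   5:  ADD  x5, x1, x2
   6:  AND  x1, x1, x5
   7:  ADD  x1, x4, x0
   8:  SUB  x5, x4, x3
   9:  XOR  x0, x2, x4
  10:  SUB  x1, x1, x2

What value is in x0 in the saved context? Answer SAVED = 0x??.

SAVED = 0x29

after  0: x0=0x19 x1=0x29 x2=0xa9 x3=0xf9 x4=0xbd x5=0xd6  N=0 Z=0
after  1: x0=0x2f x1=0x29 x2=0xa9 x3=0xf9 x4=0xbd x5=0xd6  N=0 Z=0
after  2: x0=0x2f x1=0x29 x2=0xa9 x3=0xc4 x4=0xbd x5=0xd6  N=1 Z=0
after  3: x0=0x2f x1=0x29 x2=0xa9 x3=0x14 x4=0xbd x5=0xd6  N=0 Z=0
after  4: x0=0x29 x1=0x29 x2=0xa9 x3=0x14 x4=0xbd x5=0xd6  N=0 Z=0
-- IRQ taken; context saved, return-PC = 5 --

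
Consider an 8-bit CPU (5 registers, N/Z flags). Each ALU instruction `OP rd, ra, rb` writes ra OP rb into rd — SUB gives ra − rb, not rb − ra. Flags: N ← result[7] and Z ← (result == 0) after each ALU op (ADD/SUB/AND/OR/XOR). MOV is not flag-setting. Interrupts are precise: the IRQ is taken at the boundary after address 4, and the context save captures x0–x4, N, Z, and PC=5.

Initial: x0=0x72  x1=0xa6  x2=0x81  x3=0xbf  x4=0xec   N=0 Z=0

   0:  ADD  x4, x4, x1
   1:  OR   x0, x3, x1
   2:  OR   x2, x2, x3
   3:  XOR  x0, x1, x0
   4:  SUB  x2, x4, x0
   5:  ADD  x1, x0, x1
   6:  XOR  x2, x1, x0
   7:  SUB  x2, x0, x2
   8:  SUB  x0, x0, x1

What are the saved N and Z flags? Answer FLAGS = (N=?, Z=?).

FLAGS = (N=0, Z=0)

after  0: x0=0x72 x1=0xa6 x2=0x81 x3=0xbf x4=0x92  N=1 Z=0
after  1: x0=0xbf x1=0xa6 x2=0x81 x3=0xbf x4=0x92  N=1 Z=0
after  2: x0=0xbf x1=0xa6 x2=0xbf x3=0xbf x4=0x92  N=1 Z=0
after  3: x0=0x19 x1=0xa6 x2=0xbf x3=0xbf x4=0x92  N=0 Z=0
after  4: x0=0x19 x1=0xa6 x2=0x79 x3=0xbf x4=0x92  N=0 Z=0
-- IRQ taken; context saved, return-PC = 5 --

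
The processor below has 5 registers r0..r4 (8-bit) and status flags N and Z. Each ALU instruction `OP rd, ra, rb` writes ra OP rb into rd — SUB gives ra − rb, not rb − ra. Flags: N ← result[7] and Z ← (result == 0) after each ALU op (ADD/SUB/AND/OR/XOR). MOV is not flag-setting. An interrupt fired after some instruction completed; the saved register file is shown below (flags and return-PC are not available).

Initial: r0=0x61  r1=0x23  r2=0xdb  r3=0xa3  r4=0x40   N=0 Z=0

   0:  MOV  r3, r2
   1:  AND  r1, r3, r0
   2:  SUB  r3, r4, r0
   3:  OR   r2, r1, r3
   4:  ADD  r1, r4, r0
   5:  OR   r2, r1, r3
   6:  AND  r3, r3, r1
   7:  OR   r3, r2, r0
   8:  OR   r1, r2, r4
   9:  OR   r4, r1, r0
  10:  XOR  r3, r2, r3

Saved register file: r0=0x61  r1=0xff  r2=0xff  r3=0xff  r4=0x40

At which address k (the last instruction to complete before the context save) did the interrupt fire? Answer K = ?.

after  0: r0=0x61 r1=0x23 r2=0xdb r3=0xdb r4=0x40  N=0 Z=0
after  1: r0=0x61 r1=0x41 r2=0xdb r3=0xdb r4=0x40  N=0 Z=0
after  2: r0=0x61 r1=0x41 r2=0xdb r3=0xdf r4=0x40  N=1 Z=0
after  3: r0=0x61 r1=0x41 r2=0xdf r3=0xdf r4=0x40  N=1 Z=0
after  4: r0=0x61 r1=0xa1 r2=0xdf r3=0xdf r4=0x40  N=1 Z=0
after  5: r0=0x61 r1=0xa1 r2=0xff r3=0xdf r4=0x40  N=1 Z=0
after  6: r0=0x61 r1=0xa1 r2=0xff r3=0x81 r4=0x40  N=1 Z=0
after  7: r0=0x61 r1=0xa1 r2=0xff r3=0xff r4=0x40  N=1 Z=0
after  8: r0=0x61 r1=0xff r2=0xff r3=0xff r4=0x40  N=1 Z=0
-- IRQ taken; context saved, return-PC = 9 --

K = 8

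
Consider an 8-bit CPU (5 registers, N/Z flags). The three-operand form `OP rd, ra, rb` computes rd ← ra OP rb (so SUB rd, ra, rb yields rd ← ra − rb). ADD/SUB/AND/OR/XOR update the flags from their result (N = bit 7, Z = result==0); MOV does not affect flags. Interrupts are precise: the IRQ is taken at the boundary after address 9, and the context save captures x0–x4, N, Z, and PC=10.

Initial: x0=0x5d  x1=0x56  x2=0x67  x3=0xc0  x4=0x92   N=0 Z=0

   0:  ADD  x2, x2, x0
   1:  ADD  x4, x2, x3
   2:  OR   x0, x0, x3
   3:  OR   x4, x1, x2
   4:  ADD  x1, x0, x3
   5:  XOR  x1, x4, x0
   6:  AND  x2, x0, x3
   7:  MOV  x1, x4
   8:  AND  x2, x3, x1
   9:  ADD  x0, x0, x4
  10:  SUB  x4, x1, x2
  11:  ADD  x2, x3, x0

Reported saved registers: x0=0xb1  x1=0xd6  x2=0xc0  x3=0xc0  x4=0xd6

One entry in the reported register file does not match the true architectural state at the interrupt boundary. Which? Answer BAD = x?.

after  0: x0=0x5d x1=0x56 x2=0xc4 x3=0xc0 x4=0x92  N=1 Z=0
after  1: x0=0x5d x1=0x56 x2=0xc4 x3=0xc0 x4=0x84  N=1 Z=0
after  2: x0=0xdd x1=0x56 x2=0xc4 x3=0xc0 x4=0x84  N=1 Z=0
after  3: x0=0xdd x1=0x56 x2=0xc4 x3=0xc0 x4=0xd6  N=1 Z=0
after  4: x0=0xdd x1=0x9d x2=0xc4 x3=0xc0 x4=0xd6  N=1 Z=0
after  5: x0=0xdd x1=0x0b x2=0xc4 x3=0xc0 x4=0xd6  N=0 Z=0
after  6: x0=0xdd x1=0x0b x2=0xc0 x3=0xc0 x4=0xd6  N=1 Z=0
after  7: x0=0xdd x1=0xd6 x2=0xc0 x3=0xc0 x4=0xd6  N=1 Z=0
after  8: x0=0xdd x1=0xd6 x2=0xc0 x3=0xc0 x4=0xd6  N=1 Z=0
after  9: x0=0xb3 x1=0xd6 x2=0xc0 x3=0xc0 x4=0xd6  N=1 Z=0
-- IRQ taken; context saved, return-PC = 10 --
mismatch: x0: reported 0xb1 vs actual 0xb3

BAD = x0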